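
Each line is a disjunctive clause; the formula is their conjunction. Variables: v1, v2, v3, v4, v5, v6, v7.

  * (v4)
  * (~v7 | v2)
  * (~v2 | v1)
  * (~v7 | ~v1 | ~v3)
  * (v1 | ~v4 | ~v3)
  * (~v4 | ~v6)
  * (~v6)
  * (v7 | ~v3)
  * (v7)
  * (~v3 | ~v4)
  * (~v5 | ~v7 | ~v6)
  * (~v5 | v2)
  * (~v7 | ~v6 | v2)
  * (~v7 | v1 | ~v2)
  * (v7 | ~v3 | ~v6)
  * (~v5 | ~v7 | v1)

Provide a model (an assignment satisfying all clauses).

v1=1, v2=1, v3=0, v4=1, v5=1, v6=0, v7=1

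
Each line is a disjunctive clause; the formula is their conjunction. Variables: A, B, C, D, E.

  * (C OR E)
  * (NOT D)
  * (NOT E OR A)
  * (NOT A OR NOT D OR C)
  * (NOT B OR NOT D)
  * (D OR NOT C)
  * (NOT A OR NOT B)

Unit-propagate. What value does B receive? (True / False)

(NOT D) is a unit clause: D = False.
In (NOT C OR D), D is now false; NOT C must hold, so C = False.
In (C OR E), C is now false; E must hold, so E = True.
(NOT E OR A): since E = True, the clause reduces to (A). A = True.
In (NOT A OR NOT B), NOT A is now false; NOT B must hold, so B = False.

False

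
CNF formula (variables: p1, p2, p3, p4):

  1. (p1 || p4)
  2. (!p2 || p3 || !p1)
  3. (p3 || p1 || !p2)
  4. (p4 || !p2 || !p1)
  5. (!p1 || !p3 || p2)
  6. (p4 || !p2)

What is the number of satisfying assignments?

6

The models are:
  p1=F p2=F p3=F p4=T
  p1=F p2=F p3=T p4=T
  p1=F p2=T p3=T p4=T
  p1=T p2=F p3=F p4=F
  p1=T p2=F p3=F p4=T
  p1=T p2=T p3=T p4=T
That's 6 in total.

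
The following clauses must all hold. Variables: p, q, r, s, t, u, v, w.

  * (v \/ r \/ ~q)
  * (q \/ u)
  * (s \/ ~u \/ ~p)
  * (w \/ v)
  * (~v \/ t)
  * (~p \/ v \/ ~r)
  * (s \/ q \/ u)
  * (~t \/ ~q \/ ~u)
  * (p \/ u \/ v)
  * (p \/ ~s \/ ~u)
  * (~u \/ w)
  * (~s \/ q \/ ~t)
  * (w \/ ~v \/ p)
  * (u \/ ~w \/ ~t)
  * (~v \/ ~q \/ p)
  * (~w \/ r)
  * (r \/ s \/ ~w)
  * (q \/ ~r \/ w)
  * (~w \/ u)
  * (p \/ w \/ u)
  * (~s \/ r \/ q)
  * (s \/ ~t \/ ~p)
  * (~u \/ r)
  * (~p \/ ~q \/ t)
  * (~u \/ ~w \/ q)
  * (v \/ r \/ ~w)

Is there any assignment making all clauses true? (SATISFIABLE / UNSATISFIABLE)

SATISFIABLE

Branch on p: take p = True.
The remaining clauses are satisfied by q = True, r = False, s = True, t = True, u = False, v = True, w = False.
So p = T, q = T, r = F, s = T, t = T, u = F, v = T, w = F is a satisfying assignment.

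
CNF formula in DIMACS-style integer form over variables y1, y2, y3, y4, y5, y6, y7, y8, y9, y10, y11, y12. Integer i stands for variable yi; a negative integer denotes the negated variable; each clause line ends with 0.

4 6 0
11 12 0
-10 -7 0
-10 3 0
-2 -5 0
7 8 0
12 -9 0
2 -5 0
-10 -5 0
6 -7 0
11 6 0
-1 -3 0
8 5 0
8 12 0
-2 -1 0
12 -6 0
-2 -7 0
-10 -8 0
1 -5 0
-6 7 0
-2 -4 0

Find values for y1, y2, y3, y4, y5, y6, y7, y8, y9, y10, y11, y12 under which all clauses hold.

y1 = True, y2 = False, y3 = False, y4 = True, y5 = False, y6 = False, y7 = False, y8 = True, y9 = True, y10 = False, y11 = True, y12 = True

y10 occurs only negated in the remaining clauses — set y10 = False.
Pure literal: y11 appears only positively; assign y11 = True.
Try y1 = True.
  then y3 is forced to False.
  then y2 is forced to False.
  then y5 is forced to False.
  then y8 is forced to True.
Set y4 = True and propagate.
For the remaining variables, y6 = False, y7 = False, y9 = True, y12 = True works.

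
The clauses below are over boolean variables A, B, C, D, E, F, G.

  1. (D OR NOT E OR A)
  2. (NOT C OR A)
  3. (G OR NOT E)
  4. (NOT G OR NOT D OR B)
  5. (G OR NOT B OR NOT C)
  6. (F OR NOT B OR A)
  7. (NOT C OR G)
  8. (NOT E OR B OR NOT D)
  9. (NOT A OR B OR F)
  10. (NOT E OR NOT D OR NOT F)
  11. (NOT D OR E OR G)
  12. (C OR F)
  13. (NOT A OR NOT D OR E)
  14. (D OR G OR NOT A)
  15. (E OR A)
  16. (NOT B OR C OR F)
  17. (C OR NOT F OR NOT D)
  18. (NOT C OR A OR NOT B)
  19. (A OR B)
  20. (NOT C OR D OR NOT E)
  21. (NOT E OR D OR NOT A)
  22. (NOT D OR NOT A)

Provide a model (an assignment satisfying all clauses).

A=T  B=T  C=F  D=F  E=F  F=T  G=T

Try A = True.
  then D is forced to False.
  then G is forced to True.
  then E is forced to False.
Branch on B: take B = True.
For the remaining variables, C = False, F = True works.
Check each clause:
  1. (D OR A OR NOT E) — A is true.
  2. (NOT C OR A) — A is true.
  3. (NOT E OR G) — NOT E is true.
  4. (NOT G OR B OR NOT D) — B is true.
  5. (NOT C OR G OR NOT B) — NOT C is true.
  6. (A OR F OR NOT B) — A is true.
  7. (G OR NOT C) — NOT C is true.
  8. (NOT E OR NOT D OR B) — B is true.
  9. (NOT A OR B OR F) — B is true.
  10. (NOT D OR NOT E OR NOT F) — NOT E is true.
  11. (E OR NOT D OR G) — NOT D is true.
  12. (C OR F) — F is true.
  13. (E OR NOT D OR NOT A) — NOT D is true.
  14. (D OR NOT A OR G) — G is true.
  15. (A OR E) — A is true.
  16. (C OR F OR NOT B) — F is true.
  17. (C OR NOT F OR NOT D) — NOT D is true.
  18. (NOT C OR NOT B OR A) — A is true.
  19. (B OR A) — A is true.
  20. (D OR NOT C OR NOT E) — NOT E is true.
  21. (D OR NOT E OR NOT A) — NOT E is true.
  22. (NOT D OR NOT A) — NOT D is true.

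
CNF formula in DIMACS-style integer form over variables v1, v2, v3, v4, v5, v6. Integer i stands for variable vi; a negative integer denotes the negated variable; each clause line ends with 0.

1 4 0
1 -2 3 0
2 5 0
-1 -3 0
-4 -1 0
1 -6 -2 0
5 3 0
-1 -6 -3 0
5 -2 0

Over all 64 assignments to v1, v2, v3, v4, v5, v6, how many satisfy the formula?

9

Split on v1, then v2.
  v1=1, v2=1: remaining (v3,v4,v5,v6) ∈ {(0,0,1,0); (0,0,1,1)} — 2.
  v1=1, v2=0: remaining (v3,v4,v5,v6) ∈ {(0,0,1,0); (0,0,1,1)} — 2.
  v1=0, v2=1: remaining (v3,v4,v5,v6) ∈ {(1,1,1,0)} — 1.
  v1=0, v2=0: remaining (v3,v4,v5,v6) ∈ {(0,1,1,0); (0,1,1,1); (1,1,1,0); (1,1,1,1)} — 4.
Total: 2 + 2 + 1 + 4 = 9.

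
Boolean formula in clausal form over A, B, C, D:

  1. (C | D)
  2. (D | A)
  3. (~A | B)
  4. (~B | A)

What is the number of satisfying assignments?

The models are:
  A=0 B=0 C=0 D=1
  A=0 B=0 C=1 D=1
  A=1 B=1 C=0 D=1
  A=1 B=1 C=1 D=0
  A=1 B=1 C=1 D=1
Count: 5.

5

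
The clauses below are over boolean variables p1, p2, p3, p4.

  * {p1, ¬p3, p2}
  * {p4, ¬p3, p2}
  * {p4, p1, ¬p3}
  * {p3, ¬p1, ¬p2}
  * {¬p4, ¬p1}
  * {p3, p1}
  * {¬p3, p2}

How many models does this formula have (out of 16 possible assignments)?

3

The models are:
  p1=0 p2=1 p3=1 p4=1
  p1=1 p2=0 p3=0 p4=0
  p1=1 p2=1 p3=1 p4=0
Count: 3.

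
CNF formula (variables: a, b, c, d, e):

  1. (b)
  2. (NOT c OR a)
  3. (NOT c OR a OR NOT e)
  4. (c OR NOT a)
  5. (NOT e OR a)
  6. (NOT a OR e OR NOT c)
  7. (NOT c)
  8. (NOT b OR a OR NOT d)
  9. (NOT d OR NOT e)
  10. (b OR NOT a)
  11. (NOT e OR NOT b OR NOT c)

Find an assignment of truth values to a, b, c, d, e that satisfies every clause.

a=0, b=1, c=0, d=0, e=0

Check each clause:
  1. (b) — b is true.
  2. (a OR NOT c) — NOT c is true.
  3. (a OR NOT e OR NOT c) — NOT e is true.
  4. (c OR NOT a) — NOT a is true.
  5. (a OR NOT e) — NOT e is true.
  6. (NOT a OR e OR NOT c) — NOT c is true.
  7. (NOT c) — NOT c is true.
  8. (a OR NOT b OR NOT d) — NOT d is true.
  9. (NOT d OR NOT e) — NOT e is true.
  10. (b OR NOT a) — b is true.
  11. (NOT c OR NOT e OR NOT b) — NOT e is true.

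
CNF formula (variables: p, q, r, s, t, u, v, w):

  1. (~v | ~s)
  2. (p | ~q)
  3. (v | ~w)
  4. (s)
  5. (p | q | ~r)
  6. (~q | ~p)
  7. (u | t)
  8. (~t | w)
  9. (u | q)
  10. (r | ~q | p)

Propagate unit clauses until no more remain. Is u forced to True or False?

True

(s) stands alone — s = True.
(~v | ~s): since s = True, the clause reduces to (~v). v = False.
(~w | v): since v = False, the clause reduces to (~w). w = False.
(~t | w): since w = False, the clause reduces to (~t). t = False.
(u | t) with t = False leaves only u, so u = True.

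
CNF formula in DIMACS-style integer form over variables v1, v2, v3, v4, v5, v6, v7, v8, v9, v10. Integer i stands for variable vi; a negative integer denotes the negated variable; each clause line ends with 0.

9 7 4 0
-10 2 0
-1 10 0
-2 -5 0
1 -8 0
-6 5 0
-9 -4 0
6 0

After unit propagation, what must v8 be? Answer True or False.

Unit clause (v6) sets v6 = True.
From (!v6 || v5) and v6 = True: v5 = True.
(!v2 || !v5): since v5 = True, the clause reduces to (!v2). v2 = False.
(v2 || !v10) with v2 = False leaves only !v10, so v10 = False.
(v10 || !v1) with v10 = False leaves only !v1, so v1 = False.
(v1 || !v8) with v1 = False leaves only !v8, so v8 = False.

False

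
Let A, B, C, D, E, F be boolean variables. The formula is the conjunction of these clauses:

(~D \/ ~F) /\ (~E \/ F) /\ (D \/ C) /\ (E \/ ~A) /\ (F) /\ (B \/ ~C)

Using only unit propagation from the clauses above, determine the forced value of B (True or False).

True

(F) stands alone — F = True.
(~D \/ ~F): since F = True, the clause reduces to (~D). D = False.
In (C \/ D), D is now false; C must hold, so C = True.
(~C \/ B): since C = True, the clause reduces to (B). B = True.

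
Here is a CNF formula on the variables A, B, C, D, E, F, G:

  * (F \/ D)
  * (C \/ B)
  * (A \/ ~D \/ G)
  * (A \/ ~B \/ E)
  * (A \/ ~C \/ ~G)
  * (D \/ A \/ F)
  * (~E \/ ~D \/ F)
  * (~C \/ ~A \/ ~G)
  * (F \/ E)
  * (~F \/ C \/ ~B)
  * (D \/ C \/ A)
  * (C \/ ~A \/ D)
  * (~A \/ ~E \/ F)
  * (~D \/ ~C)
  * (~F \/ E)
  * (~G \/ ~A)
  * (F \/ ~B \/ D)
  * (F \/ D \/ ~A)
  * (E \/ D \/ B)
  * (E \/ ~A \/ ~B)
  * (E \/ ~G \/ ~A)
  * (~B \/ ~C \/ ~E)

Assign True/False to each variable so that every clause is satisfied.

A = F  B = F  C = T  D = F  E = T  F = T  G = F

Check each clause:
  1. (F \/ D) — F is true.
  2. (B \/ C) — C is true.
  3. (~D \/ G \/ A) — ~D is true.
  4. (A \/ E \/ ~B) — E is true.
  5. (~C \/ ~G \/ A) — ~G is true.
  6. (D \/ F \/ A) — F is true.
  7. (~E \/ F \/ ~D) — ~D is true.
  8. (~C \/ ~G \/ ~A) — ~G is true.
  9. (F \/ E) — E is true.
  10. (~F \/ C \/ ~B) — C is true.
  11. (A \/ C \/ D) — C is true.
  12. (~A \/ D \/ C) — C is true.
  13. (~E \/ ~A \/ F) — F is true.
  14. (~D \/ ~C) — ~D is true.
  15. (~F \/ E) — E is true.
  16. (~A \/ ~G) — ~G is true.
  17. (D \/ F \/ ~B) — F is true.
  18. (F \/ D \/ ~A) — ~A is true.
  19. (B \/ E \/ D) — E is true.
  20. (E \/ ~A \/ ~B) — E is true.
  21. (~A \/ ~G \/ E) — ~G is true.
  22. (~C \/ ~E \/ ~B) — ~B is true.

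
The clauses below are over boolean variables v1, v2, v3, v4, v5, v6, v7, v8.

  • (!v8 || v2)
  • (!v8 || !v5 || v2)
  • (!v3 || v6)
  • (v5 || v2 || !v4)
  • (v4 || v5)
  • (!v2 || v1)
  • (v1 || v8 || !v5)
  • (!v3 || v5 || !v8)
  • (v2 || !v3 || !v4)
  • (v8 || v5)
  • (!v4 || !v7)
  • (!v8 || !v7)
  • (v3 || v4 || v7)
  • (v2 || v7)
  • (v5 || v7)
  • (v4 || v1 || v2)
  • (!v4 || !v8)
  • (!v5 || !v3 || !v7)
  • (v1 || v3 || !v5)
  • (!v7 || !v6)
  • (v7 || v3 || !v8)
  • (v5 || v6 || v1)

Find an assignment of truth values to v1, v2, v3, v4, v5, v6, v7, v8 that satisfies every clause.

Pure literal: v1 appears only positively; assign v1 = True.
Set v2 = False and propagate.
  then v8 is forced to False.
  then v5 is forced to True.
  then v7 is forced to True.
  then v4 is forced to False.
  then v3 is forced to False.
  then v6 is forced to False.
Every clause has at least one true literal under this assignment.

v1 = True  v2 = False  v3 = False  v4 = False  v5 = True  v6 = False  v7 = True  v8 = False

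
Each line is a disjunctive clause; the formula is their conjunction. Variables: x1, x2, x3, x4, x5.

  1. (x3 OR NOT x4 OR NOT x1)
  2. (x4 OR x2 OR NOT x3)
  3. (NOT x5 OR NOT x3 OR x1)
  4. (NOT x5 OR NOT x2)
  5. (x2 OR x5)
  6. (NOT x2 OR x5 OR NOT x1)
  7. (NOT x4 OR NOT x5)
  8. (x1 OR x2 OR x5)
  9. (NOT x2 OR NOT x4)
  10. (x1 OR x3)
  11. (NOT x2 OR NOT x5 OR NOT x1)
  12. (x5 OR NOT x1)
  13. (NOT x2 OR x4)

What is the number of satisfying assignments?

1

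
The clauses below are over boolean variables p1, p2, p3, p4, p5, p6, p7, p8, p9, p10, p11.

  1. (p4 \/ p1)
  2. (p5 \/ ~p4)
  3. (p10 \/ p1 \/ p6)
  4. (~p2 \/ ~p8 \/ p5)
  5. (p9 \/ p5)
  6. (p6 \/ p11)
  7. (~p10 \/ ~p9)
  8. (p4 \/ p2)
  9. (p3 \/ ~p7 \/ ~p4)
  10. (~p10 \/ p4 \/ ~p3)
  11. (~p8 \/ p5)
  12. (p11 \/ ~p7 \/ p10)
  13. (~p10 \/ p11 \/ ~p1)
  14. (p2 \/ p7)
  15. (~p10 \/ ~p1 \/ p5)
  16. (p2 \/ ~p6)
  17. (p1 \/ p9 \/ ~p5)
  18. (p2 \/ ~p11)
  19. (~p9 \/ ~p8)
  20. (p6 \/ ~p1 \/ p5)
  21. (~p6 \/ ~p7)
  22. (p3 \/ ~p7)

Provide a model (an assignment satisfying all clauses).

p8 occurs only negated in the remaining clauses — set p8 = False.
Set p1 = True and propagate.
Branch on p2: take p2 = True.
The remaining clauses are satisfied by p3 = True, p4 = True, p5 = True, p6 = False, p7 = True, p9 = False, p10 = True, p11 = True.
Every clause has at least one true literal under this assignment.
Check each clause:
  1. (p1 \/ p4) — p1 is true.
  2. (~p4 \/ p5) — p5 is true.
  3. (p1 \/ p10 \/ p6) — p1 is true.
  4. (p5 \/ ~p2 \/ ~p8) — ~p8 is true.
  5. (p5 \/ p9) — p5 is true.
  6. (p11 \/ p6) — p11 is true.
  7. (~p10 \/ ~p9) — ~p9 is true.
  8. (p2 \/ p4) — p2 is true.
  9. (~p7 \/ p3 \/ ~p4) — p3 is true.
  10. (p4 \/ ~p3 \/ ~p10) — p4 is true.
  11. (~p8 \/ p5) — ~p8 is true.
  12. (~p7 \/ p11 \/ p10) — p10 is true.
  13. (~p10 \/ p11 \/ ~p1) — p11 is true.
  14. (p2 \/ p7) — p2 is true.
  15. (p5 \/ ~p10 \/ ~p1) — p5 is true.
  16. (p2 \/ ~p6) — p2 is true.
  17. (~p5 \/ p9 \/ p1) — p1 is true.
  18. (p2 \/ ~p11) — p2 is true.
  19. (~p9 \/ ~p8) — ~p8 is true.
  20. (~p1 \/ p5 \/ p6) — p5 is true.
  21. (~p6 \/ ~p7) — ~p6 is true.
  22. (p3 \/ ~p7) — p3 is true.

p1=T, p2=T, p3=T, p4=T, p5=T, p6=F, p7=T, p8=F, p9=F, p10=T, p11=T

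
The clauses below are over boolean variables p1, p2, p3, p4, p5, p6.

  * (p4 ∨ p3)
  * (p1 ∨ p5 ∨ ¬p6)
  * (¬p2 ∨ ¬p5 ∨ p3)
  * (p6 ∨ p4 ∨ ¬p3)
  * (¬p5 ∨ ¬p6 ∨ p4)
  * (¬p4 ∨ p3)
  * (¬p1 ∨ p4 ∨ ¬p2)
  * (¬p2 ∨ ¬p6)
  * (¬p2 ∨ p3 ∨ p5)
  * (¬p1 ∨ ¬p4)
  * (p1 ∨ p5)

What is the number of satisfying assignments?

4

The models are:
  p1=F p2=F p3=T p4=T p5=T p6=F
  p1=F p2=F p3=T p4=T p5=T p6=T
  p1=F p2=T p3=T p4=T p5=T p6=F
  p1=T p2=F p3=T p4=F p5=F p6=T
Count: 4.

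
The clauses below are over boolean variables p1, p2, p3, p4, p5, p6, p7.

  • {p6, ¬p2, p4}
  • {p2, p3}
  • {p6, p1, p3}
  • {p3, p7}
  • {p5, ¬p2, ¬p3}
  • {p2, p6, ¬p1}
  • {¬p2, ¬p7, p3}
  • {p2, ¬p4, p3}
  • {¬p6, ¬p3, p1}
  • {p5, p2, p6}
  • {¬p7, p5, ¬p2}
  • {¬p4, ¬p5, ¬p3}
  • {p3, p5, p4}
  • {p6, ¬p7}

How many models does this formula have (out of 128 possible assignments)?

9

Split on p3, then p2.
  p3=1, p2=1: remaining (p1,p4,p5,p6,p7) ∈ {(1,0,1,1,0); (1,0,1,1,1)} — 2.
  p3=1, p2=0: 7 of the 32 assignments to (p1,p4,p5,p6,p7) work.
  p3=0, p2=1: a clause becomes empty — 0.
  p3=0, p2=0: a clause becomes empty — 0.
Total: 2 + 7 + 0 + 0 = 9.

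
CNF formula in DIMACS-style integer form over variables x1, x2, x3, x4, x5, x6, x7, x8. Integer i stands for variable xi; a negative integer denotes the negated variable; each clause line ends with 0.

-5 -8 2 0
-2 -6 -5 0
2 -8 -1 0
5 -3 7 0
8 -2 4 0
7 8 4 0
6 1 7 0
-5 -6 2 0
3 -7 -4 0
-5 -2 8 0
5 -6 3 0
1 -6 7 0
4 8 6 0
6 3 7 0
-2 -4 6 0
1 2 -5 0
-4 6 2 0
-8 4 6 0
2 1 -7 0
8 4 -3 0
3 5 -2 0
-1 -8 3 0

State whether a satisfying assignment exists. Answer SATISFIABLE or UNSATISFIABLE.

SATISFIABLE

Try x1 = True.
Set x2 = True and propagate.
For the remaining variables, x3 = True, x4 = True, x5 = False, x6 = True, x7 = True, x8 = True works.
So x1 = T, x2 = T, x3 = T, x4 = T, x5 = F, x6 = T, x7 = T, x8 = T is a satisfying assignment.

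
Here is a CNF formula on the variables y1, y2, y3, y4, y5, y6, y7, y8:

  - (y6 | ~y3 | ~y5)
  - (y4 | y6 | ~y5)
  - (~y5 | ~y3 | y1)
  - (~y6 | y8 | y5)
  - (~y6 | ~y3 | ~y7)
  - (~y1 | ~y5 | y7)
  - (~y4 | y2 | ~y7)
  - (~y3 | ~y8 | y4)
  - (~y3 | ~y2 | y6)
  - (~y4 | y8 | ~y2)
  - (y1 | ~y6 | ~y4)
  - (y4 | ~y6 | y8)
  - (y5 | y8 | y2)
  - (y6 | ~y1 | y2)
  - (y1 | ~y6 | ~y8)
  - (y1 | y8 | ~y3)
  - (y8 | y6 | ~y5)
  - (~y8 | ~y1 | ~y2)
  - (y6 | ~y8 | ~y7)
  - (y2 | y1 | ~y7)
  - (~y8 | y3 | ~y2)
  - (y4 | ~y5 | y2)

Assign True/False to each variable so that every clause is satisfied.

y1=F, y2=F, y3=F, y4=T, y5=F, y6=F, y7=F, y8=T

Check each clause:
  1. (y6 | ~y3 | ~y5) — ~y5 is true.
  2. (y4 | ~y5 | y6) — ~y5 is true.
  3. (~y5 | ~y3 | y1) — ~y5 is true.
  4. (y5 | ~y6 | y8) — y8 is true.
  5. (~y7 | ~y3 | ~y6) — ~y7 is true.
  6. (~y1 | ~y5 | y7) — ~y5 is true.
  7. (~y7 | y2 | ~y4) — ~y7 is true.
  8. (~y8 | ~y3 | y4) — y4 is true.
  9. (~y2 | ~y3 | y6) — ~y3 is true.
  10. (~y2 | y8 | ~y4) — y8 is true.
  11. (~y6 | y1 | ~y4) — ~y6 is true.
  12. (y4 | y8 | ~y6) — y8 is true.
  13. (y5 | y2 | y8) — y8 is true.
  14. (~y1 | y6 | y2) — ~y1 is true.
  15. (~y6 | y1 | ~y8) — ~y6 is true.
  16. (~y3 | y8 | y1) — y8 is true.
  17. (~y5 | y6 | y8) — y8 is true.
  18. (~y1 | ~y8 | ~y2) — ~y2 is true.
  19. (~y8 | ~y7 | y6) — ~y7 is true.
  20. (y1 | y2 | ~y7) — ~y7 is true.
  21. (y3 | ~y2 | ~y8) — ~y2 is true.
  22. (y2 | ~y5 | y4) — ~y5 is true.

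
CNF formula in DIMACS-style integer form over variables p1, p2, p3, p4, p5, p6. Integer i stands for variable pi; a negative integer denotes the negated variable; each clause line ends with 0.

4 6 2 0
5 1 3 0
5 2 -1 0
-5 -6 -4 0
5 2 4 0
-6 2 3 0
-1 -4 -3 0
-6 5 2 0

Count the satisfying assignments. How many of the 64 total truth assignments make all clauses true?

27

Case analysis on p2 and p5:
  p2=1, p5=1: 11 of the 16 assignments to (p1,p3,p4,p6) work.
  p2=1, p5=0: p6 free; 5 ways for (p1,p3,p4) × 2^1 = 10.
  p2=0, p5=1: 5 of the 16 assignments to (p1,p3,p4,p6) work.
  p2=0, p5=0: remaining (p1,p3,p4,p6) ∈ {(0,1,1,0)} — 1.
Total: 11 + 10 + 5 + 1 = 27.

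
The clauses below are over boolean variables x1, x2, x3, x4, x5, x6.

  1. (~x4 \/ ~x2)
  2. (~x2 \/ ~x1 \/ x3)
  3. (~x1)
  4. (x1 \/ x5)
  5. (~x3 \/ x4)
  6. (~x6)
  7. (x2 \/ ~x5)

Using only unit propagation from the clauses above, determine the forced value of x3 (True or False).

False

(~x1) stands alone — x1 = False.
(x1 \/ x5): since x1 = False, the clause reduces to (x5). x5 = True.
Unit clause (~x6) sets x6 = False.
(~x5 \/ x2) with x5 = True leaves only x2, so x2 = True.
(~x4 \/ ~x2): since x2 = True, the clause reduces to (~x4). x4 = False.
(~x3 \/ x4) with x4 = False leaves only ~x3, so x3 = False.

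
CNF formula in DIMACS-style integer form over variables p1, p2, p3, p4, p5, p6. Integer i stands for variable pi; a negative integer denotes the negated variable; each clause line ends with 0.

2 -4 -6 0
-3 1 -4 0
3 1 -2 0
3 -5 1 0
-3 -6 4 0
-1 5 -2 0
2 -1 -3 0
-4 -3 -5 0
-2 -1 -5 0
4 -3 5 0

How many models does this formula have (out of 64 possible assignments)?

Case analysis on p3 and p1:
  p3=1, p1=1: a clause becomes empty — 0.
  p3=1, p1=0: remaining (p2,p4,p5,p6) ∈ {(0,0,1,0); (1,0,1,0)} — 2.
  p3=0, p1=1: p5 free; 3 ways for (p2,p4,p6) × 2^1 = 6.
  p3=0, p1=0: remaining (p2,p4,p5,p6) ∈ {(0,0,0,0); (0,0,0,1); (0,1,0,0)} — 3.
Total: 0 + 2 + 6 + 3 = 11.

11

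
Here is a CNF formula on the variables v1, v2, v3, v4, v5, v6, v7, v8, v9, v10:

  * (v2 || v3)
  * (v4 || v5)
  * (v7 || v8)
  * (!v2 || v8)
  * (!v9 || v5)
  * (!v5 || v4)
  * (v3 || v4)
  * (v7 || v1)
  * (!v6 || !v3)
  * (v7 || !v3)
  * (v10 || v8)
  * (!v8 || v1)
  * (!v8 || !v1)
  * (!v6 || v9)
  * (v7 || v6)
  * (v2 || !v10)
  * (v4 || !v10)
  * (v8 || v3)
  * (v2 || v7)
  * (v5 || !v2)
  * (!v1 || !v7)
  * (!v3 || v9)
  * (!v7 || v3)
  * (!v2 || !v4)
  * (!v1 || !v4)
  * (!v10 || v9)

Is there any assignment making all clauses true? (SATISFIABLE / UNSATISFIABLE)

UNSATISFIABLE

v3 = True:
  propagation gives v6=False, v7=True, v1=False, v8=False; an empty clause results — contradiction.
v3 = False:
  propagation gives v2=True, v8=True, v4=True; an empty clause results — contradiction.
Every branch closes, so no satisfying assignment exists.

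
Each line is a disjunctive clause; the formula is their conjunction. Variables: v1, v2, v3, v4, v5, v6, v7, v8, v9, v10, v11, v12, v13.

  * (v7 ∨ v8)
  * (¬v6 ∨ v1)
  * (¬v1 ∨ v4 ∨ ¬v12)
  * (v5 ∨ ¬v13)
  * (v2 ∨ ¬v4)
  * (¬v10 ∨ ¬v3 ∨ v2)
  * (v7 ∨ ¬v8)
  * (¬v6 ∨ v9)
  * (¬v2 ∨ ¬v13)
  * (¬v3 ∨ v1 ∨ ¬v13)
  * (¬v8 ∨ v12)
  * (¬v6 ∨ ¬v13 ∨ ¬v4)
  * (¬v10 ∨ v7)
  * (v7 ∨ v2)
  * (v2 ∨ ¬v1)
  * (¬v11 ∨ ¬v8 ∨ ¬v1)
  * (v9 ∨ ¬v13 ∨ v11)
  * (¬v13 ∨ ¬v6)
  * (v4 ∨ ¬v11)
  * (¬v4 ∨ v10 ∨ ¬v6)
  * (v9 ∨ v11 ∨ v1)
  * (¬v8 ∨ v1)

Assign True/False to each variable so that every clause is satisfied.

Pure literal: v3 appears only negated; assign v3 = False.
v6 occurs only negated in the remaining clauses — set v6 = False.
Set v1 = True and propagate.
  then v2 is forced to True.
  then v13 is forced to False.
Set v4 = True and propagate.
The remaining clauses are satisfied by v5 = False, v7 = True, v8 = False, v9 = False, v10 = True, v11 = False, v12 = False.

v1=T  v2=T  v3=F  v4=T  v5=F  v6=F  v7=T  v8=F  v9=F  v10=T  v11=F  v12=F  v13=F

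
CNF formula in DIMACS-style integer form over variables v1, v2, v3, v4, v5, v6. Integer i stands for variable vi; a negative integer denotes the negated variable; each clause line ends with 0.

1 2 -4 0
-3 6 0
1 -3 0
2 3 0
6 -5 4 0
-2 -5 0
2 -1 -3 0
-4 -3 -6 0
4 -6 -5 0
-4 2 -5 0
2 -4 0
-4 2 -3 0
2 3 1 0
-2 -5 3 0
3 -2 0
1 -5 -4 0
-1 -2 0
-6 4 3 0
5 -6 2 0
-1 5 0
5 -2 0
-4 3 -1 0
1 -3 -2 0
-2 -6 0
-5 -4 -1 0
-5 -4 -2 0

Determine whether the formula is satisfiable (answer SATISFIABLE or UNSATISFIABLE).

UNSATISFIABLE

v2 = True:
  propagation gives v5=False; an empty clause results — contradiction.
v2 = False:
  propagation gives v3=True, v6=True, v1=True; an empty clause results — contradiction.
Every branch closes, so no satisfying assignment exists.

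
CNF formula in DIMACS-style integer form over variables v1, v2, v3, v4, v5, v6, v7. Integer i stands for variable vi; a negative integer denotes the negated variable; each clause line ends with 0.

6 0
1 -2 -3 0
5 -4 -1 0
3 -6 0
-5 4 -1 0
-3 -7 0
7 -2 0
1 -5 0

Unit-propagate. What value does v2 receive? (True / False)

(v6) stands alone — v6 = True.
From (v3 | ~v6) and v6 = True: v3 = True.
From (~v7 | ~v3) and v3 = True: v7 = False.
(~v2 | v7) with v7 = False leaves only ~v2, so v2 = False.

False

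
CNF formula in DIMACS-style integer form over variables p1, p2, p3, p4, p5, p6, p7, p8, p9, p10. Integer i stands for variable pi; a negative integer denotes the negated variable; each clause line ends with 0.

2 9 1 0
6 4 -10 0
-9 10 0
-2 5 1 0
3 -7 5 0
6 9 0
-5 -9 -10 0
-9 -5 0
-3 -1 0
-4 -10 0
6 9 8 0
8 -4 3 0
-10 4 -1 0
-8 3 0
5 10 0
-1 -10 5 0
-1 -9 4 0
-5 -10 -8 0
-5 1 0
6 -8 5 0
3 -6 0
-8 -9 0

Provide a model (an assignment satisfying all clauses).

p1=0, p2=0, p3=1, p4=0, p5=0, p6=1, p7=1, p8=0, p9=1, p10=1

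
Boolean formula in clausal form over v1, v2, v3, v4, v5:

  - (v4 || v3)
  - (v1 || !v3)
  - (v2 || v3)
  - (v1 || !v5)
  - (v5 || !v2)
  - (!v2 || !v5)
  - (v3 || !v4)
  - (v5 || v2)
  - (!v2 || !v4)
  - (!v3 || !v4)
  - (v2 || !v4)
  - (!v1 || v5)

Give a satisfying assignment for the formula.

v1=T, v2=F, v3=T, v4=F, v5=T

Check each clause:
  1. (v3 || v4) — v3 is true.
  2. (!v3 || v1) — v1 is true.
  3. (v2 || v3) — v3 is true.
  4. (!v5 || v1) — v1 is true.
  5. (!v2 || v5) — v5 is true.
  6. (!v5 || !v2) — !v2 is true.
  7. (v3 || !v4) — v3 is true.
  8. (v5 || v2) — v5 is true.
  9. (!v2 || !v4) — !v4 is true.
  10. (!v4 || !v3) — !v4 is true.
  11. (v2 || !v4) — !v4 is true.
  12. (!v1 || v5) — v5 is true.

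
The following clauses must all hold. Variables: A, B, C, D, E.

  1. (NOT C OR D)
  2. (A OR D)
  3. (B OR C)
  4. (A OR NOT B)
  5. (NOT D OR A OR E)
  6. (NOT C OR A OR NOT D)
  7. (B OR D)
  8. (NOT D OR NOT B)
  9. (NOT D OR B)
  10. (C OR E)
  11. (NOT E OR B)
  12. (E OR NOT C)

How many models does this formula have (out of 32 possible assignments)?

1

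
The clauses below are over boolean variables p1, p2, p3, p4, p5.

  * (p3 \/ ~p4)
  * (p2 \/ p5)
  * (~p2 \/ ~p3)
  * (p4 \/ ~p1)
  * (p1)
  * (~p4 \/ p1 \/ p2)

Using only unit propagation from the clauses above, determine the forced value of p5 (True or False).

True

Unit clause (p1) sets p1 = True.
In (p4 \/ ~p1), ~p1 is now false; p4 must hold, so p4 = True.
From (~p4 \/ p3) and p4 = True: p3 = True.
(~p3 \/ ~p2) with p3 = True leaves only ~p2, so p2 = False.
(p5 \/ p2) with p2 = False leaves only p5, so p5 = True.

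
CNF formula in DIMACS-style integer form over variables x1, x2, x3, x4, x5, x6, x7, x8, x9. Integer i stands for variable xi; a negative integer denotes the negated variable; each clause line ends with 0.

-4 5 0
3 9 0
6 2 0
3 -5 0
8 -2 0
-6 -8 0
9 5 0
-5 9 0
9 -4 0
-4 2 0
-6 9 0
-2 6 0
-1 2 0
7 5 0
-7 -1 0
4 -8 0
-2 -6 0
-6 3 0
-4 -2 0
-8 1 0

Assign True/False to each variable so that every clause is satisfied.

x1=F  x2=F  x3=T  x4=F  x5=T  x6=T  x7=F  x8=F  x9=T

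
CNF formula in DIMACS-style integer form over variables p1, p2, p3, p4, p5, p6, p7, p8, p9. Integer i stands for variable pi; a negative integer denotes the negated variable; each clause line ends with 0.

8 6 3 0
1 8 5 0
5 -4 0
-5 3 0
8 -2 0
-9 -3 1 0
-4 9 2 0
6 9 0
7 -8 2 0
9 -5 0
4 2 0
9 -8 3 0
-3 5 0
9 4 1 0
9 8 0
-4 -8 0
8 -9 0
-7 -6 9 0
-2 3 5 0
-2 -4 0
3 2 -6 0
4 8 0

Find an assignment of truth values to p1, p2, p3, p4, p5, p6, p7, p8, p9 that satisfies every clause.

p1=T, p2=T, p3=T, p4=F, p5=T, p6=T, p7=F, p8=T, p9=T

Check each clause:
  1. (p3 OR p6 OR p8) — p8 is true.
  2. (p8 OR p5 OR p1) — p8 is true.
  3. (p5 OR NOT p4) — NOT p4 is true.
  4. (NOT p5 OR p3) — p3 is true.
  5. (NOT p2 OR p8) — p8 is true.
  6. (p1 OR NOT p3 OR NOT p9) — p1 is true.
  7. (p9 OR NOT p4 OR p2) — p9 is true.
  8. (p6 OR p9) — p9 is true.
  9. (p2 OR p7 OR NOT p8) — p2 is true.
  10. (p9 OR NOT p5) — p9 is true.
  11. (p2 OR p4) — p2 is true.
  12. (p3 OR NOT p8 OR p9) — p9 is true.
  13. (p5 OR NOT p3) — p5 is true.
  14. (p9 OR p1 OR p4) — p9 is true.
  15. (p8 OR p9) — p8 is true.
  16. (NOT p4 OR NOT p8) — NOT p4 is true.
  17. (NOT p9 OR p8) — p8 is true.
  18. (p9 OR NOT p6 OR NOT p7) — NOT p7 is true.
  19. (p3 OR p5 OR NOT p2) — p3 is true.
  20. (NOT p4 OR NOT p2) — NOT p4 is true.
  21. (NOT p6 OR p2 OR p3) — p3 is true.
  22. (p8 OR p4) — p8 is true.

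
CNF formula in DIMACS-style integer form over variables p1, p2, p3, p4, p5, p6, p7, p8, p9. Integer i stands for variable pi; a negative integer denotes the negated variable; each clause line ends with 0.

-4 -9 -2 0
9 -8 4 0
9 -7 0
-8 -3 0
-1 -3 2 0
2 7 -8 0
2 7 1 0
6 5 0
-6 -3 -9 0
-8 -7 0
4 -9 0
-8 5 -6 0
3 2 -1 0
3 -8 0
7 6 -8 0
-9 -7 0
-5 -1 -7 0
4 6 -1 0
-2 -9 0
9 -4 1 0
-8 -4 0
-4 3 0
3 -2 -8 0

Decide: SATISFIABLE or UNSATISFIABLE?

SATISFIABLE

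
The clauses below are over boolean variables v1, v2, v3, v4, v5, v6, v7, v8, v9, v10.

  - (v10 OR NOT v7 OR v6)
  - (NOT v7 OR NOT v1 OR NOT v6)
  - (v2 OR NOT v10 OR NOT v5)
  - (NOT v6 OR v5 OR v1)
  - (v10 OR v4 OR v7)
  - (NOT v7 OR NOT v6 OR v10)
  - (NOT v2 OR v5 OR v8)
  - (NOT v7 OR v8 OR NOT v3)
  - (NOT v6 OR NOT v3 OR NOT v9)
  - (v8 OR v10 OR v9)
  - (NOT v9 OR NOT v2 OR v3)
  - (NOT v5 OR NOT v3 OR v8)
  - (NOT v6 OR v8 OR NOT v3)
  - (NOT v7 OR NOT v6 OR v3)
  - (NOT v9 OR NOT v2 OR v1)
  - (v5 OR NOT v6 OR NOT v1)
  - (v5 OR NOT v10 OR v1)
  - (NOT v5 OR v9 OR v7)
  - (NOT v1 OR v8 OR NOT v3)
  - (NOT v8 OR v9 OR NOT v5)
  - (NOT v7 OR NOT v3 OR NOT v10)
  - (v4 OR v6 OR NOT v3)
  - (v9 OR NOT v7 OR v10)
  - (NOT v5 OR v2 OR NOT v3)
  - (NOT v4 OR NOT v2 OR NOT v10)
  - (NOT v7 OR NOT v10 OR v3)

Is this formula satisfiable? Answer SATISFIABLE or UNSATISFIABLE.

SATISFIABLE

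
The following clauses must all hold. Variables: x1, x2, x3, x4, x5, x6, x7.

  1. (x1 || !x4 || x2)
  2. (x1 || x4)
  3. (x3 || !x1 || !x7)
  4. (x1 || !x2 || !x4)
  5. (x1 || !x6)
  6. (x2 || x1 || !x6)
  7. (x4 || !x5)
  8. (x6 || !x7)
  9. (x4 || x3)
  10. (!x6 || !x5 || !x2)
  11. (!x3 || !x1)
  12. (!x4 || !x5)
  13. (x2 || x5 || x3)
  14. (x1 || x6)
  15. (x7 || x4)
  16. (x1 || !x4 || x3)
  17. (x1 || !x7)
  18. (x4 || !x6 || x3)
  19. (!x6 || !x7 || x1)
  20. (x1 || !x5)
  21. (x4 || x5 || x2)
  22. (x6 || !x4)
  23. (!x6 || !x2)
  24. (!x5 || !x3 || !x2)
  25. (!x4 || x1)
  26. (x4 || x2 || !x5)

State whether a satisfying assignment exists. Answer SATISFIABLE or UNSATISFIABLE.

x1 = True:
  propagation gives x3=False, x7=False, x4=True, x5=False; an empty clause results — contradiction.
x1 = False:
  propagation gives x4=True; an empty clause results — contradiction.
Every branch closes, so no satisfying assignment exists.

UNSATISFIABLE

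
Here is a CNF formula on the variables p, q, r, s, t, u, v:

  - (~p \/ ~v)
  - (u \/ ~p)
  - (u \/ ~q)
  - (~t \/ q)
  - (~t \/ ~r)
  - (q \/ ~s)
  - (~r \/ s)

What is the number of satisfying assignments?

Split on q, then p.
  q=T, p=T: 5 of the 32 assignments to (r,s,t,u,v) work.
  q=T, p=F: v free; 5 ways for (r,s,t,u) × 2^1 = 10.
  q=F, p=T: remaining (r,s,t,u,v) ∈ {(F,F,F,T,F)} — 1.
  q=F, p=F: remaining (r,s,t,u,v) ∈ {(F,F,F,F,F); (F,F,F,F,T); (F,F,F,T,F); (F,F,F,T,T)} — 4.
Total: 5 + 10 + 1 + 4 = 20.

20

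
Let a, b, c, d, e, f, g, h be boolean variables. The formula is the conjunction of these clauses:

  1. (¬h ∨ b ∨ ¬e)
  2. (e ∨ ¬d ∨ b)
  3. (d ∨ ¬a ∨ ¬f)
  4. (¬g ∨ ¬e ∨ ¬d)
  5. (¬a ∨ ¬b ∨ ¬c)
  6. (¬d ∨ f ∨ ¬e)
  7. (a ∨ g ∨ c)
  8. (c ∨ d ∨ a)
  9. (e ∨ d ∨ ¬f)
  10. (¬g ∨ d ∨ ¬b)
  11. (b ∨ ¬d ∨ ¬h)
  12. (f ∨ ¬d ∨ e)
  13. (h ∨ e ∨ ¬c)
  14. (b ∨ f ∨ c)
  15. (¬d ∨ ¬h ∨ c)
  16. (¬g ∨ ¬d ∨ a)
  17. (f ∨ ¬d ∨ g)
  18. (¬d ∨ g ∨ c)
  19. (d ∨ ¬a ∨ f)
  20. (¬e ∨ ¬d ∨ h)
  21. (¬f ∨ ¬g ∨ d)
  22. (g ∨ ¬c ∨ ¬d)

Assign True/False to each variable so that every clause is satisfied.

Branch on a: take a = False.
Set b = False and propagate.
Branch on c: take c = True.
For the remaining variables, d = False, e = True, f = True, g = False, h = False works.
Every clause has at least one true literal under this assignment.
Check each clause:
  1. (¬h ∨ ¬e ∨ b) — ¬h is true.
  2. (e ∨ b ∨ ¬d) — ¬d is true.
  3. (¬f ∨ d ∨ ¬a) — ¬a is true.
  4. (¬d ∨ ¬g ∨ ¬e) — ¬g is true.
  5. (¬c ∨ ¬a ∨ ¬b) — ¬a is true.
  6. (¬d ∨ f ∨ ¬e) — ¬d is true.
  7. (g ∨ a ∨ c) — c is true.
  8. (a ∨ c ∨ d) — c is true.
  9. (¬f ∨ d ∨ e) — e is true.
  10. (d ∨ ¬g ∨ ¬b) — ¬g is true.
  11. (¬d ∨ b ∨ ¬h) — ¬h is true.
  12. (e ∨ f ∨ ¬d) — ¬d is true.
  13. (e ∨ h ∨ ¬c) — e is true.
  14. (f ∨ b ∨ c) — c is true.
  15. (¬h ∨ ¬d ∨ c) — ¬h is true.
  16. (a ∨ ¬g ∨ ¬d) — ¬d is true.
  17. (g ∨ f ∨ ¬d) — ¬d is true.
  18. (g ∨ c ∨ ¬d) — c is true.
  19. (¬a ∨ d ∨ f) — ¬a is true.
  20. (¬d ∨ h ∨ ¬e) — ¬d is true.
  21. (¬f ∨ ¬g ∨ d) — ¬g is true.
  22. (g ∨ ¬c ∨ ¬d) — ¬d is true.

a=F, b=F, c=T, d=F, e=T, f=T, g=F, h=F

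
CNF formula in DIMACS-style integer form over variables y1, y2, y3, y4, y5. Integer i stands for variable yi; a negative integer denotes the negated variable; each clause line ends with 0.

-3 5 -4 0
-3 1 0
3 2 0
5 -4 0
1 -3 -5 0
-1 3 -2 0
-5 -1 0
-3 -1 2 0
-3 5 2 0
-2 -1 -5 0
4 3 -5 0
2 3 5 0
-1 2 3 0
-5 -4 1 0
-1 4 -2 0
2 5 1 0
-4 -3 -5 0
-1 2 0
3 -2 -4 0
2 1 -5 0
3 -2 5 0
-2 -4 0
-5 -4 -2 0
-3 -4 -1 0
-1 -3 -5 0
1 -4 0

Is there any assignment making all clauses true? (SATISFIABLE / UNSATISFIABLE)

UNSATISFIABLE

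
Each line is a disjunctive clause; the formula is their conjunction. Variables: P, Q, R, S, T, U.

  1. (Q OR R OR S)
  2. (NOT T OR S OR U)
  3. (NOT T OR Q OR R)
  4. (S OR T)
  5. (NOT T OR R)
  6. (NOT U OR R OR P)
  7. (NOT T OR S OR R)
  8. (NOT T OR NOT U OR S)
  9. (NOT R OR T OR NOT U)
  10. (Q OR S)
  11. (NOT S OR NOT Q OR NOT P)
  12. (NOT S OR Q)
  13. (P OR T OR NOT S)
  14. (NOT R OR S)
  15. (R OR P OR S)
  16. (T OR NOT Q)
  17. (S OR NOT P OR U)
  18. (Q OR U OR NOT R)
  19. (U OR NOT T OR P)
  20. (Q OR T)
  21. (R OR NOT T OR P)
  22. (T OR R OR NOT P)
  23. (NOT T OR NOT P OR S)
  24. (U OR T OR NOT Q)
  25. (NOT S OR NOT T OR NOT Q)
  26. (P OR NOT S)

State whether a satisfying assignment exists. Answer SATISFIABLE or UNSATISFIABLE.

UNSATISFIABLE

T = True:
  propagation gives R=True, S=True, Q=True; an empty clause results — contradiction.
T = False:
  propagation gives S=True, Q=True; an empty clause results — contradiction.
Every branch closes, so no satisfying assignment exists.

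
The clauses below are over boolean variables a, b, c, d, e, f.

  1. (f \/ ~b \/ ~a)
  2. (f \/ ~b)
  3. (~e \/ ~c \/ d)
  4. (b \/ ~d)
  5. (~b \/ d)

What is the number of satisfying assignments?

20

Case analysis on b and d:
  b=T, d=T: forces f=T; a, c, e free → 2^3 = 8.
  b=T, d=F: a clause becomes empty — 0.
  b=F, d=T: a clause becomes empty — 0.
  b=F, d=F: a, f free; 3 ways for (c,e) × 2^2 = 12.
Total: 8 + 0 + 0 + 12 = 20.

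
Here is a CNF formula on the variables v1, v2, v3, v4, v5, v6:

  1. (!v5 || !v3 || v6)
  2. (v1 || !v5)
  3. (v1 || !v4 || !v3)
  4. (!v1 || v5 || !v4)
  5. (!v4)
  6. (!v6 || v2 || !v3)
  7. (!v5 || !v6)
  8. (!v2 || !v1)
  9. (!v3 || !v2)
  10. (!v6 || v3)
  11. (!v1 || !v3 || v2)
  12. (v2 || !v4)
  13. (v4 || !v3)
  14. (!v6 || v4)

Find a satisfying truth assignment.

v1=1, v2=0, v3=0, v4=0, v5=0, v6=0

(!v4) is a unit clause, so v4 = False.
The clause (!v3) is unit: v3 must be False.
Unit propagation: (!v6) forces v6 = False.
v2 occurs only negated in the remaining clauses — set v2 = False.
v5 occurs only negated in the remaining clauses — set v5 = False.
v1 is now unconstrained; take v1 = True.
Every clause has at least one true literal under this assignment.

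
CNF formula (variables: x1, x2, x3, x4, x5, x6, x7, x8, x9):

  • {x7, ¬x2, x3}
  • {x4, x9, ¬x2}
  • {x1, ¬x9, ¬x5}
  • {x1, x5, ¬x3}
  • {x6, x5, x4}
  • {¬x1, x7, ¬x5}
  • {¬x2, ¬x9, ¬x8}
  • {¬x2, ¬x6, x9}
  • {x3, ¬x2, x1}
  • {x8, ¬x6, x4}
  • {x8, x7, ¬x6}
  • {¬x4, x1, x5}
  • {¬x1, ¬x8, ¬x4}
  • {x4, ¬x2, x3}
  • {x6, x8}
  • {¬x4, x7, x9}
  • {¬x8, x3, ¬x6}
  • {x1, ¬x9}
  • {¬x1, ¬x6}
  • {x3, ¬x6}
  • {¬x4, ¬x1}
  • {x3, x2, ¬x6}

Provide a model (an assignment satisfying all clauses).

Pure literal: x7 appears only positively; assign x7 = True.
Set x1 = True and propagate.
  then x6 is forced to False.
  then x8 is forced to True.
  then x4 is forced to False.
  then x5 is forced to True.
Try x2 = False.
x3, x9 are now unconstrained; take x3 = True, x9 = False.
Every clause has at least one true literal under this assignment.

x1 = 1  x2 = 0  x3 = 1  x4 = 0  x5 = 1  x6 = 0  x7 = 1  x8 = 1  x9 = 0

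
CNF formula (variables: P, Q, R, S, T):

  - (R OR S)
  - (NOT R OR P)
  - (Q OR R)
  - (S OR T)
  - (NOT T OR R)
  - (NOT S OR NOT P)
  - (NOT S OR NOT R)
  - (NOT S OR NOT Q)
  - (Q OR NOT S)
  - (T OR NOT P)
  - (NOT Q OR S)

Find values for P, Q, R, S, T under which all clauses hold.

P=T, Q=F, R=T, S=F, T=T

Check each clause:
  1. (S OR R) — R is true.
  2. (P OR NOT R) — P is true.
  3. (R OR Q) — R is true.
  4. (S OR T) — T is true.
  5. (NOT T OR R) — R is true.
  6. (NOT P OR NOT S) — NOT S is true.
  7. (NOT S OR NOT R) — NOT S is true.
  8. (NOT S OR NOT Q) — NOT S is true.
  9. (NOT S OR Q) — NOT S is true.
  10. (T OR NOT P) — T is true.
  11. (S OR NOT Q) — NOT Q is true.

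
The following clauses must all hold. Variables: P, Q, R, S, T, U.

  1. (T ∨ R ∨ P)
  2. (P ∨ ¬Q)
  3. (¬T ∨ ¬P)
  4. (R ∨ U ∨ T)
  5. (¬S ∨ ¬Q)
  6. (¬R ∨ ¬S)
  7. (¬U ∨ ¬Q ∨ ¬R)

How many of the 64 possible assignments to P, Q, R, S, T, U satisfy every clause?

14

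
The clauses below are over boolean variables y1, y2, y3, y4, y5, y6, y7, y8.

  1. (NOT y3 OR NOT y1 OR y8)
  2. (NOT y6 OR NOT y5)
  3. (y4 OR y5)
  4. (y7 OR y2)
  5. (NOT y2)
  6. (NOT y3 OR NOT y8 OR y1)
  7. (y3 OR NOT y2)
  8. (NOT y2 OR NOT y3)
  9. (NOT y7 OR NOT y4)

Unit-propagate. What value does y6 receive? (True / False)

False

(NOT y2) is a unit clause: y2 = False.
From (y2 OR y7) and y2 = False: y7 = True.
(NOT y7 OR NOT y4): since y7 = True, the clause reduces to (NOT y4). y4 = False.
From (y4 OR y5) and y4 = False: y5 = True.
In (NOT y6 OR NOT y5), NOT y5 is now false; NOT y6 must hold, so y6 = False.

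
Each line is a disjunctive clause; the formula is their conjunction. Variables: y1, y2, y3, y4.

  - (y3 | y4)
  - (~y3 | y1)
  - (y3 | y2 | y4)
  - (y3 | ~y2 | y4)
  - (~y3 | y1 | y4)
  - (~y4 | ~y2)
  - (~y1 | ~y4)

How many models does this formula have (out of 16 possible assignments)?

3

Satisfying assignments:
  y1=F y2=F y3=F y4=T
  y1=T y2=F y3=T y4=F
  y1=T y2=T y3=T y4=F
That's 3 in total.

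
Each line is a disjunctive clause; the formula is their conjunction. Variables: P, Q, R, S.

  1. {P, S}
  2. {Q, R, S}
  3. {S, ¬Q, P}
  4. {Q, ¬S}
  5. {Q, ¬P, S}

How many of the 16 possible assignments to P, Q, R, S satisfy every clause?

6

The models are:
  P=F Q=T R=F S=T
  P=F Q=T R=T S=T
  P=T Q=T R=F S=F
  P=T Q=T R=F S=T
  P=T Q=T R=T S=F
  P=T Q=T R=T S=T
Count: 6.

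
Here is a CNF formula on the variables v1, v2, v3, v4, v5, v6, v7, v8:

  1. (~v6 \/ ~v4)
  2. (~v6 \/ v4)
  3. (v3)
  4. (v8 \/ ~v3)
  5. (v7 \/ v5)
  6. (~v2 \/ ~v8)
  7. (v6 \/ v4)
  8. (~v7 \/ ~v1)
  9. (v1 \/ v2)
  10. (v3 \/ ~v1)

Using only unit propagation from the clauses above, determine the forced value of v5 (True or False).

Unit clause (v3) sets v3 = True.
From (v8 \/ ~v3) and v3 = True: v8 = True.
In (~v2 \/ ~v8), ~v8 is now false; ~v2 must hold, so v2 = False.
From (v1 \/ v2) and v2 = False: v1 = True.
(~v7 \/ ~v1) with v1 = True leaves only ~v7, so v7 = False.
In (v7 \/ v5), v7 is now false; v5 must hold, so v5 = True.

True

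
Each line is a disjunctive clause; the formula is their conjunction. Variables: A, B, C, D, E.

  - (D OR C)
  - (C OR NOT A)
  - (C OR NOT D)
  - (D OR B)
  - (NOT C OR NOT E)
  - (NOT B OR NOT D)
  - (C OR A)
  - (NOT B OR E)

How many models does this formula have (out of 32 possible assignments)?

2

The models are:
  A=F B=F C=T D=T E=F
  A=T B=F C=T D=T E=F
Count: 2.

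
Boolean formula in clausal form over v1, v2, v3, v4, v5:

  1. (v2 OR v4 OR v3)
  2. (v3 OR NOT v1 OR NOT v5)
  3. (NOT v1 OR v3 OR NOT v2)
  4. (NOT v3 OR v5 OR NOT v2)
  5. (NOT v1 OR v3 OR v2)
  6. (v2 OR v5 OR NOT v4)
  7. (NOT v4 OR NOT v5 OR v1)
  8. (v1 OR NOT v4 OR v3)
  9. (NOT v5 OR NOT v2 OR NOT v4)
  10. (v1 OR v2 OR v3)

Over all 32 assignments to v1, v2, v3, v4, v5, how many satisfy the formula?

Split on v2, then v3.
  v2=1, v3=1: remaining (v1,v4,v5) ∈ {(0,0,1); (1,0,1)} — 2.
  v2=1, v3=0: remaining (v1,v4,v5) ∈ {(0,0,0); (0,0,1)} — 2.
  v2=0, v3=1: 5 of the 8 assignments to (v1,v4,v5) work.
  v2=0, v3=0: a clause becomes empty — 0.
Total: 2 + 2 + 5 + 0 = 9.

9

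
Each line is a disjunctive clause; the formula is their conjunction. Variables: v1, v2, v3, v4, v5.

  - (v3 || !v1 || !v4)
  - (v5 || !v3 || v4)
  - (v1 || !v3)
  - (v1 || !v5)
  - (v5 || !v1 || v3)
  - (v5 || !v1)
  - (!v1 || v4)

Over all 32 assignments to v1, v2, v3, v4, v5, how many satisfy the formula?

6

Satisfying assignments:
  v1=0 v2=0 v3=0 v4=0 v5=0
  v1=0 v2=0 v3=0 v4=1 v5=0
  v1=0 v2=1 v3=0 v4=0 v5=0
  v1=0 v2=1 v3=0 v4=1 v5=0
  v1=1 v2=0 v3=1 v4=1 v5=1
  v1=1 v2=1 v3=1 v4=1 v5=1
Count: 6.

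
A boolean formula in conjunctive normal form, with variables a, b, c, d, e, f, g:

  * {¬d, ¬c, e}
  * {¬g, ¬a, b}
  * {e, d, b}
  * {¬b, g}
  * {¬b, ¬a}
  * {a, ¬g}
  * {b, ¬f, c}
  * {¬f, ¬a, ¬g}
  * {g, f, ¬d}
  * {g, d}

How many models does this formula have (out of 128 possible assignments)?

2

Satisfying assignments:
  a=0 b=0 c=1 d=1 e=1 f=1 g=0
  a=1 b=0 c=1 d=1 e=1 f=1 g=0
That's 2 in total.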